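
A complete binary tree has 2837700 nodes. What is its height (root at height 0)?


In a complete binary tree, level k holds nodes 2^k .. 2^(k+1)-1 (1-indexed).
Height = floor(log2(n)) = floor(log2(2837700)) = 21
Check: 2^21 = 2097152 <= 2837700 < 4194304 = 2^22


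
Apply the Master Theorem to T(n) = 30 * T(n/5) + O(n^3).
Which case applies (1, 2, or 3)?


The Master Theorem: T(n) = a*T(n/b) + O(n^c)
  a = 30, b = 5, c = 3
log_b(a) = log_5(30) ~ 2.113
Compare b^c with a: 5^3 = 125 > 30, so c > log_b(a).
Since c > log_b(a), Case 3 applies.
T(n) = O(n^3)
Master Theorem case = 3


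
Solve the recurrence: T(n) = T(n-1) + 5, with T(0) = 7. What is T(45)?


Unrolling the recurrence:
T(45) = T(44) + 5
       = T(43) + 5 + 5
       = T(42) + 5*3
       ...
       = T(0) + 5*45
       = 7 + 225 = 232


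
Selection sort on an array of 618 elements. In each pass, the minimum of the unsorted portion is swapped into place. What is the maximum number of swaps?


Selection sort performs one swap per pass:
  Pass 1: find min in positions 0 to 617, swap with position 0
  Pass 2: find min in positions 1 to 617, swap with position 1
  Pass 3: find min in positions 2 to 617, swap with position 2
  Pass 4: find min in positions 3 to 617, swap with position 3
  Pass 5: find min in positions 4 to 617, swap with position 4
  ... (612 more passes)
Total passes (and swaps) = n - 1 = 618 - 1 = 617


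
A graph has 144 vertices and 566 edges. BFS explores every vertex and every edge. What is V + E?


A full BFS traversal dequeues each vertex once and examines each edge once.
Vertex visits: 144
Edge visits: 566
V + E = 144 + 566 = 710


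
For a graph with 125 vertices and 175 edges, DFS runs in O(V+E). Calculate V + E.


A full DFS traversal visits each vertex once and examines each edge once.
V = 125
E = 175
Sum = 125 + 175 = 300


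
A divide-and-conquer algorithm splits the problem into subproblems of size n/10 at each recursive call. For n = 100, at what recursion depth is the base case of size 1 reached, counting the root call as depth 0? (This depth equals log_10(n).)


At each depth, the problem size is divided by 10:
  Depth 0: problem size = 100
  Depth 1: problem size = 10
  Depth 2: problem size = 1 (base case)
The base case is reached at depth log_10(100) = 2 (the tree has 3 levels counting depth 0, but the depth asked for is 2).
Recursion depth = 2


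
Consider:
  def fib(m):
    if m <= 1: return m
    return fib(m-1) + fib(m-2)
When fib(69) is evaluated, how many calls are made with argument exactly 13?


Let N(m) = number of times fib(m) is called while evaluating fib(69).
N(69) = 1 (the initial call).
N(68) = 1 (only fib(69) calls it).
For 1 <= m <= 67: fib(m) is called by fib(m+1) and fib(m+2), so
  N(m) = N(m+1) + N(m+2).
fib(0) is called only by fib(2), so N(0) = N(2).
Walk down from m=69:
  N(69)=1, N(68)=1, N(67)=2, N(66)=3, N(65)=5, N(64)=8, N(63)=13, N(62)=21, N(61)=34, N(60)=55, N(59)=89, N(58)=144, N(57)=233, N(56)=377, N(55)=610, N(54)=987, N(53)=1597, N(52)=2584, N(51)=4181, N(50)=6765, N(49)=10946, N(48)=17711, N(47)=28657, N(46)=46368, N(45)=75025, N(44)=121393, N(43)=196418, N(42)=317811, N(41)=514229, N(40)=832040, N(39)=1346269, N(38)=2178309, N(37)=3524578, N(36)=5702887, N(35)=9227465, N(34)=14930352, N(33)=24157817, N(32)=39088169, N(31)=63245986, N(30)=102334155, N(29)=165580141, N(28)=267914296, N(27)=433494437, N(26)=701408733, N(25)=1134903170, N(24)=1836311903, N(23)=2971215073, N(22)=4807526976, N(21)=7778742049, N(20)=12586269025, N(19)=20365011074, N(18)=32951280099, N(17)=53316291173, N(16)=86267571272, N(15)=139583862445, N(14)=225851433717, N(13)=365435296162
N(13) = 365435296162


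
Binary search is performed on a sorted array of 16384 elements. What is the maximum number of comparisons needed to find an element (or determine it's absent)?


Binary search halves the search space each comparison:
  Step 1: search space = 16384 -> 8192
  Step 2: search space = 8192 -> 4096
  Step 3: search space = 4096 -> 2048
  Step 4: search space = 2048 -> 1024
  Step 5: search space = 1024 -> 512
  Step 6: search space = 512 -> 256
  Step 7: search space = 256 -> 128
  Step 8: search space = 128 -> 64
  Step 9: search space = 64 -> 32
  Step 10: search space = 32 -> 16
  Step 11: search space = 16 -> 8
  Step 12: search space = 8 -> 4
  Step 13: search space = 4 -> 2
  Step 14: search space = 2 -> 1
  Step 15: search space = 1 (final check)
Maximum comparisons = floor(log2(16384)) + 1 = 14 + 1 = 15


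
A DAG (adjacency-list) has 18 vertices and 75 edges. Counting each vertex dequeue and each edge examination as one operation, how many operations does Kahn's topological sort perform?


V = 18 (vertex processing)
E = 75 (edge processing)
V + E = 18 + 75 = 93


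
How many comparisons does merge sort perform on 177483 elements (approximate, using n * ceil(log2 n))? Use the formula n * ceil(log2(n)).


Recursion depth: ceil(log2(177483)) = 18
Each recursion level merges n = 177483 elements
Total = 177483 * 18 = 3194694


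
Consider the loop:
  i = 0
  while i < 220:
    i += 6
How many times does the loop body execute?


Starting at i = 0, each iteration adds 6.
Iterations until i >= 220:
  Iteration 1: i = 0 -> i = 6
  Iteration 2: i = 6 -> i = 12
  Iteration 3: i = 12 -> i = 18
  Iteration 4: i = 18 -> i = 24
  Iteration 5: i = 24 -> i = 30
  Iteration 6: i = 30 -> i = 36
  Iteration 7: i = 36 -> i = 42
  Iteration 8: i = 42 -> i = 48
  ... continuing ...
Total iterations = ceil(220/6) = 37


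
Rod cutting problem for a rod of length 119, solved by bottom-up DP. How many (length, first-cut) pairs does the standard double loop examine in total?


For each subproblem length i = 1..119, the inner loop considers i possible first cuts.
Total = 1 + 2 + ... + 119
= 119*(119+1)/2
= 119*120/2 = 7140


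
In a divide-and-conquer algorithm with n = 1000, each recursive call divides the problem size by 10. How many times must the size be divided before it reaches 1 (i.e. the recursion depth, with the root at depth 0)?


Number of divisions = log_10(1000)
Sizes: 1000 -> 100 -> 10 -> 1 (3 divisions)
Recursion depth = 3


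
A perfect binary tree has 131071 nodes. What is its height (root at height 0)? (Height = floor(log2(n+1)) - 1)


For a perfect binary tree of height h: n = 2^(h+1) - 1, so h = log2(n+1) - 1.
  n + 1 = 131072 = 2^17
  log2(131072) = 17
  height = 17 - 1 = 16


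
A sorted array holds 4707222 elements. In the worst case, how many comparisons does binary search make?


Halving sequence: 4707222 -> 2353611 -> 1176805 -> 588402 -> 294201 -> 147100 -> 73550 -> 36775 -> 18387 -> 9193 -> 4596 -> 2298 -> 1149 -> 574 -> 287 -> 143 -> 71 -> 35 -> 17 -> 8 -> 4 -> 2 -> 1
Number of halvings = 22
Max comparisons = 22 + 1 = 23


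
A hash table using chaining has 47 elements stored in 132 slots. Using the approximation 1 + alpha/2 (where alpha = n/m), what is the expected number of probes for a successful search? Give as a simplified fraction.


Load factor alpha = n/m = 47/132
Expected probes = 1 + alpha/2 = 1 + 47/(2*132)
= 1 + 47/264
= 264/264 + 47/264
= 311/264


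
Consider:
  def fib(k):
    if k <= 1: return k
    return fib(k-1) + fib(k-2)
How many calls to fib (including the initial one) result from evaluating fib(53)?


Let C(m) = total calls to evaluate fib(m). Then C(0)=C(1)=1, and
C(m) = 1 + C(m-1) + C(m-2) for m >= 2.
Build the table (each entry = 1 + previous two):
  C(0) = 1
  C(1) = 1
  C(2) = 1 + 1 + 1 = 3
  C(3) = 1 + 3 + 1 = 5
  C(4) = 1 + 5 + 3 = 9
  C(5) = 1 + 9 + 5 = 15
  C(6) = 1 + 15 + 9 = 25
  C(7) = 1 + 25 + 15 = 41
  C(8) = 1 + 41 + 25 = 67
  C(9) = 1 + 67 + 41 = 109
  C(10) = 1 + 109 + 67 = 177
  C(11) = 1 + 177 + 109 = 287
  C(12) = 1 + 287 + 177 = 465
  C(13) = 1 + 465 + 287 = 753
  C(14) = 1 + 753 + 465 = 1219
  C(15) = 1 + 1219 + 753 = 1973
  C(16) = 1 + 1973 + 1219 = 3193
  C(17) = 1 + 3193 + 1973 = 5167
  C(18) = 1 + 5167 + 3193 = 8361
  C(19) = 1 + 8361 + 5167 = 13529
  C(20) = 1 + 13529 + 8361 = 21891
  C(21) = 1 + 21891 + 13529 = 35421
  C(22) = 1 + 35421 + 21891 = 57313
  C(23) = 1 + 57313 + 35421 = 92735
  C(24) = 1 + 92735 + 57313 = 150049
  C(25) = 1 + 150049 + 92735 = 242785
  C(26) = 1 + 242785 + 150049 = 392835
  C(27) = 1 + 392835 + 242785 = 635621
  C(28) = 1 + 635621 + 392835 = 1028457
  C(29) = 1 + 1028457 + 635621 = 1664079
  C(30) = 1 + 1664079 + 1028457 = 2692537
  C(31) = 1 + 2692537 + 1664079 = 4356617
  C(32) = 1 + 4356617 + 2692537 = 7049155
  C(33) = 1 + 7049155 + 4356617 = 11405773
  C(34) = 1 + 11405773 + 7049155 = 18454929
  C(35) = 1 + 18454929 + 11405773 = 29860703
  C(36) = 1 + 29860703 + 18454929 = 48315633
  C(37) = 1 + 48315633 + 29860703 = 78176337
  C(38) = 1 + 78176337 + 48315633 = 126491971
  C(39) = 1 + 126491971 + 78176337 = 204668309
  C(40) = 1 + 204668309 + 126491971 = 331160281
  C(41) = 1 + 331160281 + 204668309 = 535828591
  C(42) = 1 + 535828591 + 331160281 = 866988873
  C(43) = 1 + 866988873 + 535828591 = 1402817465
  C(44) = 1 + 1402817465 + 866988873 = 2269806339
  C(45) = 1 + 2269806339 + 1402817465 = 3672623805
  C(46) = 1 + 3672623805 + 2269806339 = 5942430145
  C(47) = 1 + 5942430145 + 3672623805 = 9615053951
  C(48) = 1 + 9615053951 + 5942430145 = 15557484097
  C(49) = 1 + 15557484097 + 9615053951 = 25172538049
  C(50) = 1 + 25172538049 + 15557484097 = 40730022147
  C(51) = 1 + 40730022147 + 25172538049 = 65902560197
  C(52) = 1 + 65902560197 + 40730022147 = 106632582345
  C(53) = 1 + 106632582345 + 65902560197 = 172535142543
Total calls for fib(53) = 172535142543


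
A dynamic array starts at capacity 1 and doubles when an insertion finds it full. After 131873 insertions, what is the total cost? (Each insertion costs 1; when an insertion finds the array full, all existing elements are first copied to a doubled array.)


Insertion cost: 131873 (one per element)
Resizes occur just before inserting elements 2, 3, 5, 9, ...
Elements copied at each resize: 1 + 2 + 4 + 8 + 16 + 32 + 64 + 128 + 256 + 512 + 1024 + 2048 + 4096 + 8192 + 16384 + 32768 + 65536 + 131072
Sum of copies = 262143 (geometric series: 2^k - 1)
Total = 131873 + 262143 = 394016


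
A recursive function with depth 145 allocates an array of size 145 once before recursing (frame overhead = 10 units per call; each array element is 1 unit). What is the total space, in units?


Array allocation: 145 units (allocated once)
Stack frames: 145 deep * 10 per frame = 1450 units
Total = 145 + 1450 = 1595


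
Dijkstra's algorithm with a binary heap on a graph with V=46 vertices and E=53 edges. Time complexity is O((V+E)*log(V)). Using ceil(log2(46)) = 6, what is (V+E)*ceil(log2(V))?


Dijkstra with a binary heap: each vertex is extracted once, each edge may relax once.
Each heap operation costs O(log V).
V + E = 46 + 53 = 99
ceil(log2(46)) = 6 (since 2^5 = 32 < 46 <= 64 = 2^6)
Total heap work = (V+E) * ceil(log2(V)) = 99 * 6 = 594


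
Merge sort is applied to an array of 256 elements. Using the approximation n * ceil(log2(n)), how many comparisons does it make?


Merge sort divides the array into halves recursively.
Number of levels = ceil(log2(256)) = 8
At each level, approximately n = 256 comparisons are needed for merging.
Total comparisons ~ n * ceil(log2(n)) = 256 * 8 = 2048


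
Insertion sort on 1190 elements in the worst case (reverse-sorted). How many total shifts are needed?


In the worst case (reverse-sorted), each element shifts past all previous:
  Element 1: 1 shifts
  Element 2: 2 shifts
  Element 3: 3 shifts
  Element 4: 4 shifts
  Element 5: 5 shifts
  ...
  Element 1189: 1189 shifts
Total = 1 + 2 + ... + 1189
= 1190*(1190-1)/2 = 707455


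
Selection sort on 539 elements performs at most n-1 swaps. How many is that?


Each of the 538 passes places one element in its final position.
Pass 1: swap minimum into position 0
Pass 2: swap minimum of remaining into position 1
...
Pass 538: last two elements, one swap
Maximum swaps = 539 - 1 = 538


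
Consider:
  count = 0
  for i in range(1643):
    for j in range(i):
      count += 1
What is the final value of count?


For each i, the inner loop runs i times:
  i=0: inner runs 0 times
  i=1: inner runs 1 time
  i=2: inner runs 2 times
  i=3: inner runs 3 times
  i=4: inner runs 4 times
  i=5: inner runs 5 times
  i=6: inner runs 6 times
  i=7: inner runs 7 times
  ...
Total = 0 + 1 + 2 + ... + 1642 = 1643*(1643-1)/2 = 1348903


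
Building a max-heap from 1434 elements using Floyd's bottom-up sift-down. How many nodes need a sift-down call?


In a heap of 1434 elements (0-indexed array):
  Last element index: 1433
  Parent of last element: floor((1433 - 1) / 2) = 716
  Internal nodes: indices 0 to 716
  Count = floor(1434/2) = 717


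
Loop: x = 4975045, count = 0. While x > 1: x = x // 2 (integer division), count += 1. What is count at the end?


The variable x halves each step:
x = 4975045 -> 2487522 -> 1243761 -> 621880 -> 310940 -> 155470 -> 77735 -> 38867 -> 19433 -> 9716 -> 4858 -> 2429 -> 1214 -> 607 -> 303 -> 151 -> 75 -> 37 -> 18 -> 9 -> 4 -> 2 -> 1
Number of halvings = floor(log2(4975045)) = 22


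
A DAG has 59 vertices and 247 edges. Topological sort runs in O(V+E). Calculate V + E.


V = 59 (vertex processing)
E = 247 (edge processing)
V + E = 59 + 247 = 306


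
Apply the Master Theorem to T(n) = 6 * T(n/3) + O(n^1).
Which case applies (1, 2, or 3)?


The Master Theorem: T(n) = a*T(n/b) + O(n^c)
  a = 6, b = 3, c = 1
log_b(a) = log_3(6) ~ 1.631
Compare b^c with a: 3^1 = 3 < 6, so c < log_b(a).
Since c < log_b(a), Case 1 applies.
T(n) = O(n^(log_3 6)) ~ O(n^1.631)
Master Theorem case = 1


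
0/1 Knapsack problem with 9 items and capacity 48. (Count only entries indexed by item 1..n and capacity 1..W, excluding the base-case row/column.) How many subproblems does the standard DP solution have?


The DP table is indexed by (item, capacity).
Rows: 9 items
Columns: 48 capacity values (1 to W)
Total subproblems = 9 * 48 = 432


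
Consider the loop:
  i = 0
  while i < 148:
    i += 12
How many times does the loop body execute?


Starting at i = 0, each iteration adds 12.
Iterations until i >= 148:
  Iteration 1: i = 0 -> i = 12
  Iteration 2: i = 12 -> i = 24
  Iteration 3: i = 24 -> i = 36
  Iteration 4: i = 36 -> i = 48
  Iteration 5: i = 48 -> i = 60
  Iteration 6: i = 60 -> i = 72
  Iteration 7: i = 72 -> i = 84
  Iteration 8: i = 84 -> i = 96
  ... continuing ...
Total iterations = ceil(148/12) = 13


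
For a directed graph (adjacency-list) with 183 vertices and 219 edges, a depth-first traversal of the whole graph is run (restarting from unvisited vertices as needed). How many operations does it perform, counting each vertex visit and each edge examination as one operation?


A full DFS traversal visits each vertex once and examines each edge once.
V = 183
E = 219
Sum = 183 + 219 = 402


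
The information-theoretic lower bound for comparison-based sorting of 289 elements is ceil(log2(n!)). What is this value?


A binary decision tree of height h has at most 2^h leaves and needs at least n! of them, so h >= ceil(log2(n!)).
289! is far too large to multiply out, so use Stirling's series:
  ln(n!) ~ n ln n - n + (1/2) ln(2 pi n) + 1/(12n)  (error below 1/(360 n^3), negligible here)
  ln(289) = 5.6664267
  n ln n = 289 * 5.6664267 = 1637.5973
  (1/2) ln(2 pi * 289) = (1/2) ln(1815.8406) = 3.7522
  1/(12*289) = 0.0003
  ln(289!) ~ 1637.5973 - 289 + 3.7522 + 0.0003 = 1352.3498
Convert to base 2: log2(289!) = 1352.3498 / ln 2 = 1352.3498 / 0.69314718 = 1951.0284
ceil(1951.0284) = 1952


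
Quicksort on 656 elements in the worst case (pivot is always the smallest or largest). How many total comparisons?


In the worst case, each partition step picks the worst pivot:
  Partition 1: 655 comparisons (n-1 elements to compare)
  Partition 2: 654 comparisons
  Partition 3: 653 comparisons
  Partition 4: 652 comparisons
  Partition 5: 651 comparisons
  ...
  Last partition: 0 comparisons
Total = (n-1) + (n-2) + ... + 1 + 0 = n*(n-1)/2
= 656*655/2 = 214840


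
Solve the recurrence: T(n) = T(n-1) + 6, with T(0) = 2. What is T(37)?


Unrolling the recurrence:
T(37) = T(36) + 6
       = T(35) + 6 + 6
       = T(34) + 6*3
       ...
       = T(0) + 6*37
       = 2 + 222 = 224


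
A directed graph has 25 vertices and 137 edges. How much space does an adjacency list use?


Adjacency list: one list head per vertex + one entry per edge
Vertex heads: 25
Edge entries: 137
Total = 25 + 137 = 162


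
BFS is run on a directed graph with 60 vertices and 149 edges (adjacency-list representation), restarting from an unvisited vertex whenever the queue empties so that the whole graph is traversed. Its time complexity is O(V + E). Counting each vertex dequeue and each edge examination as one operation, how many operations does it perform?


A full BFS traversal dequeues each vertex exactly once and examines each directed edge exactly once.
V = 60 (vertex processing cost)
E = 149 (edge examination cost)
Total operations proportional to V + E = 60 + 149 = 209


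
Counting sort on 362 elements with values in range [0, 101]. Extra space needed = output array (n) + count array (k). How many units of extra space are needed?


Output array size: 362 (to store sorted result)
Count array size: 102 (one slot per possible value, range 0 to 101)
Total extra space = 362 + 102 = 464


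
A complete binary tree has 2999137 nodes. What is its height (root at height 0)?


In a complete binary tree, level k holds nodes 2^k .. 2^(k+1)-1 (1-indexed).
Height = floor(log2(n)) = floor(log2(2999137)) = 21
Check: 2^21 = 2097152 <= 2999137 < 4194304 = 2^22


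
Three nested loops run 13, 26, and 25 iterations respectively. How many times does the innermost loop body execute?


Loop 1 (outermost): 13 iterations
Loop 2 (middle): 26 iterations per outer
Loop 3 (innermost): 25 iterations per middle
Total = 13 * 26 * 25 = 8450


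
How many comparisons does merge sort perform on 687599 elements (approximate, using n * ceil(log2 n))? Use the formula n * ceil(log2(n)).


Recursion depth: ceil(log2(687599)) = 20
Each recursion level merges n = 687599 elements
Total = 687599 * 20 = 13751980


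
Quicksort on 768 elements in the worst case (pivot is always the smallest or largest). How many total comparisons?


In the worst case, each partition step picks the worst pivot:
  Partition 1: 767 comparisons (n-1 elements to compare)
  Partition 2: 766 comparisons
  Partition 3: 765 comparisons
  Partition 4: 764 comparisons
  Partition 5: 763 comparisons
  ...
  Last partition: 0 comparisons
Total = (n-1) + (n-2) + ... + 1 + 0 = n*(n-1)/2
= 768*767/2 = 294528


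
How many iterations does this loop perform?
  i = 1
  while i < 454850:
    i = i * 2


The loop variable doubles each iteration:
i = 1 -> 2 -> 4 -> 8 -> 16 -> 32 -> 64 -> 128 -> 256 -> 512 -> 1024 -> 2048 -> 4096 -> 8192 -> 16384 -> 32768 -> 65536 -> 131072 -> 262144 -> 524288 (stop, 524288 >= 454850)
Number of doublings = ceil(log2(454850)) = 19


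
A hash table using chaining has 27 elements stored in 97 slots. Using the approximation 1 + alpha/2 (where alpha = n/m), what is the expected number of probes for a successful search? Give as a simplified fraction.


Load factor alpha = n/m = 27/97
Expected probes = 1 + alpha/2 = 1 + 27/(2*97)
= 1 + 27/194
= 194/194 + 27/194
= 221/194


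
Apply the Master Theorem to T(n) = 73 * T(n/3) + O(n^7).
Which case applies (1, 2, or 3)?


The Master Theorem: T(n) = a*T(n/b) + O(n^c)
  a = 73, b = 3, c = 7
log_b(a) = log_3(73) ~ 3.905
Compare b^c with a: 3^7 = 2187 > 73, so c > log_b(a).
Since c > log_b(a), Case 3 applies.
T(n) = O(n^7)
Master Theorem case = 3


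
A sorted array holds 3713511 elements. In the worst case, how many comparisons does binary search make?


Halving sequence: 3713511 -> 1856755 -> 928377 -> 464188 -> 232094 -> 116047 -> 58023 -> 29011 -> 14505 -> 7252 -> 3626 -> 1813 -> 906 -> 453 -> 226 -> 113 -> 56 -> 28 -> 14 -> 7 -> 3 -> 1
Number of halvings = 21
Max comparisons = 21 + 1 = 22


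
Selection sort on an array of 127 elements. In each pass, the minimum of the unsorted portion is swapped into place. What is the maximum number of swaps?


Selection sort performs one swap per pass:
  Pass 1: find min in positions 0 to 126, swap with position 0
  Pass 2: find min in positions 1 to 126, swap with position 1
  Pass 3: find min in positions 2 to 126, swap with position 2
  Pass 4: find min in positions 3 to 126, swap with position 3
  Pass 5: find min in positions 4 to 126, swap with position 4
  ... (121 more passes)
Total passes (and swaps) = n - 1 = 127 - 1 = 126


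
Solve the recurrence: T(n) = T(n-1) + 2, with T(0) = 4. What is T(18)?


Unrolling the recurrence:
T(18) = T(17) + 2
       = T(16) + 2 + 2
       = T(15) + 2*3
       ...
       = T(0) + 2*18
       = 4 + 36 = 40


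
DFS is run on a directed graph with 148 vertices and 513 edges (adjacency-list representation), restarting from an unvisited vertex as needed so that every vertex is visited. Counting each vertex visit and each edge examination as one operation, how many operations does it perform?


A full DFS traversal processes each vertex exactly once (push/pop on stack).
Each directed edge is examined once.
V = 148, E = 513
V + E = 661


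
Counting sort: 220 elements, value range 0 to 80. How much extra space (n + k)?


n = 220 (output array)
k = 81 (count array for 81 distinct values)
Extra space = 220 + 81 = 301


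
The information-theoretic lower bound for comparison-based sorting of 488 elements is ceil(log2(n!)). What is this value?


A binary decision tree of height h has at most 2^h leaves and needs at least n! of them, so h >= ceil(log2(n!)).
488! is far too large to multiply out, so use Stirling's series:
  ln(n!) ~ n ln n - n + (1/2) ln(2 pi n) + 1/(12n)  (error below 1/(360 n^3), negligible here)
  ln(488) = 6.1903154
  n ln n = 488 * 6.1903154 = 3020.8739
  (1/2) ln(2 pi * 488) = (1/2) ln(3066.1944) = 4.0141
  1/(12*488) = 0.0002
  ln(488!) ~ 3020.8739 - 488 + 4.0141 + 0.0002 = 2536.8882
Convert to base 2: log2(488!) = 2536.8882 / ln 2 = 2536.8882 / 0.69314718 = 3659.9560
ceil(3659.9560) = 3660


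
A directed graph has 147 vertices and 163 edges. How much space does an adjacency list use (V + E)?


Adjacency list: one list head per vertex + one entry per edge
Vertex heads: 147
Edge entries: 163
Total = 147 + 163 = 310


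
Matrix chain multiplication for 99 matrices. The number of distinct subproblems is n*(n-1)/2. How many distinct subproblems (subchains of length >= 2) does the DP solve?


Subproblems are indexed by (i, j) where i < j.
Number of such pairs = n*(n-1)/2
= 99 * 98 / 2
= 4851


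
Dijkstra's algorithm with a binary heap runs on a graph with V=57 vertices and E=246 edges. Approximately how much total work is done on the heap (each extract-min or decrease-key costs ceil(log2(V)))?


Dijkstra with a binary heap: each vertex is extracted once, each edge may relax once.
Each heap operation costs O(log V).
V + E = 57 + 246 = 303
ceil(log2(57)) = 6 (since 2^5 = 32 < 57 <= 64 = 2^6)
Total heap work = (V+E) * ceil(log2(V)) = 303 * 6 = 1818


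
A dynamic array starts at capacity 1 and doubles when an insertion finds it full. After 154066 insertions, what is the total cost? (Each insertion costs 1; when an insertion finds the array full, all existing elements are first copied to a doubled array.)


Insertion cost: 154066 (one per element)
Resizes occur just before inserting elements 2, 3, 5, 9, ...
Elements copied at each resize: 1 + 2 + 4 + 8 + 16 + 32 + 64 + 128 + 256 + 512 + 1024 + 2048 + 4096 + 8192 + 16384 + 32768 + 65536 + 131072
Sum of copies = 262143 (geometric series: 2^k - 1)
Total = 154066 + 262143 = 416209


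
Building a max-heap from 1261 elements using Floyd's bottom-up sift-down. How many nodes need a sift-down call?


In a heap of 1261 elements (0-indexed array):
  Last element index: 1260
  Parent of last element: floor((1260 - 1) / 2) = 629
  Internal nodes: indices 0 to 629
  Count = floor(1261/2) = 630


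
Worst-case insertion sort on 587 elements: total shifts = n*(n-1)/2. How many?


Sum of shifts = 1 + 2 + 3 + ... + 586
= 587 * 586 / 2
= 343982 / 2
= 171991


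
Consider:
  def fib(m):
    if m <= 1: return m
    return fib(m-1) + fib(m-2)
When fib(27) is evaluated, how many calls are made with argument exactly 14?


Let N(m) = number of times fib(m) is called while evaluating fib(27).
N(27) = 1 (the initial call).
N(26) = 1 (only fib(27) calls it).
For 1 <= m <= 25: fib(m) is called by fib(m+1) and fib(m+2), so
  N(m) = N(m+1) + N(m+2).
fib(0) is called only by fib(2), so N(0) = N(2).
Walk down from m=27:
  N(27)=1, N(26)=1, N(25)=2, N(24)=3, N(23)=5, N(22)=8, N(21)=13, N(20)=21, N(19)=34, N(18)=55, N(17)=89, N(16)=144, N(15)=233, N(14)=377
N(14) = 377


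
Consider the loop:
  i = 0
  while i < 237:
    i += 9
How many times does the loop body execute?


Starting at i = 0, each iteration adds 9.
Iterations until i >= 237:
  Iteration 1: i = 0 -> i = 9
  Iteration 2: i = 9 -> i = 18
  Iteration 3: i = 18 -> i = 27
  Iteration 4: i = 27 -> i = 36
  Iteration 5: i = 36 -> i = 45
  Iteration 6: i = 45 -> i = 54
  Iteration 7: i = 54 -> i = 63
  Iteration 8: i = 63 -> i = 72
  ... continuing ...
Total iterations = ceil(237/9) = 27


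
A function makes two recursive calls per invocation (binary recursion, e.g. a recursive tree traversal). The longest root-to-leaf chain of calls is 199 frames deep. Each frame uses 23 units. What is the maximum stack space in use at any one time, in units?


Binary recursion: the two calls run one after the other, so only one root-to-leaf chain of frames is on the stack at a time.
Maximum depth (longest chain) = 199 frames
Each frame = 23 units
Max stack space = 199 * 23 = 4577


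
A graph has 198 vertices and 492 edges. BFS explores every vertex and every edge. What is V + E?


A full BFS traversal dequeues each vertex once and examines each edge once.
Vertex visits: 198
Edge visits: 492
V + E = 198 + 492 = 690


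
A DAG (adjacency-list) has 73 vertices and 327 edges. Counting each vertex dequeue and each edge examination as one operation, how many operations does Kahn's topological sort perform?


V = 73 (vertex processing)
E = 327 (edge processing)
V + E = 73 + 327 = 400


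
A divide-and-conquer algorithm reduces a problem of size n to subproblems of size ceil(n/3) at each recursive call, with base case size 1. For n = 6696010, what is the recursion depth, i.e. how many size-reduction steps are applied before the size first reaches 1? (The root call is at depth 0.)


Each step divides the size by 3 (rounding up); after k steps the size is ceil(n/3^k), which equals 1 exactly when 3^k >= n.
So the depth is the smallest k with 3^k >= 6696010, i.e. ceil(log_3(6696010)).
3^14 = 4782969 < 6696010 <= 14348907 = 3^15
Recursion depth = 15


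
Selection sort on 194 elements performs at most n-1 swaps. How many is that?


Each of the 193 passes places one element in its final position.
Pass 1: swap minimum into position 0
Pass 2: swap minimum of remaining into position 1
...
Pass 193: last two elements, one swap
Maximum swaps = 194 - 1 = 193


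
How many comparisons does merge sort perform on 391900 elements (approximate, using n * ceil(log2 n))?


Recursion depth: ceil(log2(391900)) = 19
Each recursion level merges n = 391900 elements
Total = 391900 * 19 = 7446100


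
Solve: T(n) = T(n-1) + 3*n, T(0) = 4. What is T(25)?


Expanding the recurrence:
T(25) = T(24) + 3*25
       = T(23) + 3*24 + 3*25
       ...
       = T(0) + 3*(1 + 2 + ... + 25)
       = 4 + 3 * 25*26/2
       = 4 + 3 * 325
       = 4 + 975 = 979


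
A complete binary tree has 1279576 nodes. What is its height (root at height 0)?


In a complete binary tree, level k holds nodes 2^k .. 2^(k+1)-1 (1-indexed).
Height = floor(log2(n)) = floor(log2(1279576)) = 20
Check: 2^20 = 1048576 <= 1279576 < 2097152 = 2^21


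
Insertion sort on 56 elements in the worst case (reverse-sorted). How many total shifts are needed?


In the worst case (reverse-sorted), each element shifts past all previous:
  Element 1: 1 shifts
  Element 2: 2 shifts
  Element 3: 3 shifts
  Element 4: 4 shifts
  Element 5: 5 shifts
  ...
  Element 55: 55 shifts
Total = 1 + 2 + ... + 55
= 56*(56-1)/2 = 1540


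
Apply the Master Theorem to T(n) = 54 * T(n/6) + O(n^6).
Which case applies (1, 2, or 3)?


The Master Theorem: T(n) = a*T(n/b) + O(n^c)
  a = 54, b = 6, c = 6
log_b(a) = log_6(54) ~ 2.226
Compare b^c with a: 6^6 = 46656 > 54, so c > log_b(a).
Since c > log_b(a), Case 3 applies.
T(n) = O(n^6)
Master Theorem case = 3


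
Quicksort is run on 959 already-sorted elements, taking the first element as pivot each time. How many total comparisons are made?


Sum of comparisons per partition:
958 + 957 + ... + 1 + 0
= 959 * (959 - 1) / 2
= 959 * 958 / 2
= 459361


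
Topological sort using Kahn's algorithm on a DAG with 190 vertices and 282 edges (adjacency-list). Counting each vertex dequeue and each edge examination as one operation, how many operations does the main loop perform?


Kahn's algorithm:
  1. Compute in-degrees: O(V + E)
  2. Process queue: each vertex dequeued once (O(V))
     each edge examined once (O(E))
Total = V + E = 190 + 282 = 472


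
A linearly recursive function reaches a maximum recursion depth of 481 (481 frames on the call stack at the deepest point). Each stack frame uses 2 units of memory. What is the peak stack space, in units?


Maximum recursion depth = 481 frames
Memory per frame = 2 units
Total stack space = depth * frame_size
= 481 * 2 = 962


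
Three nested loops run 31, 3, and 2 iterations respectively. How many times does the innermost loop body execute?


Loop 1 (outermost): 31 iterations
Loop 2 (middle): 3 iterations per outer
Loop 3 (innermost): 2 iterations per middle
Total = 31 * 3 * 2 = 186


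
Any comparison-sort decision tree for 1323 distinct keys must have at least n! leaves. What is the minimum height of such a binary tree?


A binary decision tree of height h has at most 2^h leaves and needs at least n! of them, so h >= ceil(log2(n!)).
1323! is far too large to multiply out, so use Stirling's series:
  ln(n!) ~ n ln n - n + (1/2) ln(2 pi n) + 1/(12n)  (error below 1/(360 n^3), negligible here)
  ln(1323) = 7.1876572
  n ln n = 1323 * 7.1876572 = 9509.2705
  (1/2) ln(2 pi * 1323) = (1/2) ln(8312.6542) = 4.5128
  1/(12*1323) = 0.0001
  ln(1323!) ~ 9509.2705 - 1323 + 4.5128 + 0.0001 = 8190.7834
Convert to base 2: log2(1323!) = 8190.7834 / ln 2 = 8190.7834 / 0.69314718 = 11816.8026
ceil(11816.8026) = 11817


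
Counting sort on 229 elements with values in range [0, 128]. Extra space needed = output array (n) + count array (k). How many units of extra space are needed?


Output array size: 229 (to store sorted result)
Count array size: 129 (one slot per possible value, range 0 to 128)
Total extra space = 229 + 129 = 358


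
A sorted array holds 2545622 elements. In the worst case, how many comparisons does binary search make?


Halving sequence: 2545622 -> 1272811 -> 636405 -> 318202 -> 159101 -> 79550 -> 39775 -> 19887 -> 9943 -> 4971 -> 2485 -> 1242 -> 621 -> 310 -> 155 -> 77 -> 38 -> 19 -> 9 -> 4 -> 2 -> 1
Number of halvings = 21
Max comparisons = 21 + 1 = 22


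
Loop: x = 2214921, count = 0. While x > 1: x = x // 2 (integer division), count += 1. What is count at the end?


The variable x halves each step:
x = 2214921 -> 1107460 -> 553730 -> 276865 -> 138432 -> 69216 -> 34608 -> 17304 -> 8652 -> 4326 -> 2163 -> 1081 -> 540 -> 270 -> 135 -> 67 -> 33 -> 16 -> 8 -> 4 -> 2 -> 1
Number of halvings = floor(log2(2214921)) = 21


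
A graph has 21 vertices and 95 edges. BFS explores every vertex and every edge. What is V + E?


A full BFS traversal dequeues each vertex once and examines each edge once.
Vertex visits: 21
Edge visits: 95
V + E = 21 + 95 = 116


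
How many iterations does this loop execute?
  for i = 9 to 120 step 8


The loop variable i takes values starting at 9 and increments by 8 each iteration.
Sequence: i = 9, 17, 25, 33, 41, 49, 57, 65, 73, ...
The upper bound 120 is inclusive, so the count is floor((last - first) / step) + 1:
floor((120 - 9) / 8) + 1 = floor(111/8) + 1 = 13 + 1 = 14


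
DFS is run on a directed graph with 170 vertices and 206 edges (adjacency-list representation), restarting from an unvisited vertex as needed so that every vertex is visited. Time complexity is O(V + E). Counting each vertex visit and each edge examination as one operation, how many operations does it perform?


A full DFS traversal processes each vertex exactly once (push/pop on stack).
Each directed edge is examined once.
V = 170, E = 206
V + E = 376


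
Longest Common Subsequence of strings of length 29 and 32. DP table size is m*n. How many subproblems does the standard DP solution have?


DP table indexed by positions in both strings.
First string: 29 positions
Second string: 32 positions
Total = 29 * 32 = 928


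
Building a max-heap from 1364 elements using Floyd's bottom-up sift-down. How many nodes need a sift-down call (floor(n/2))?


In a heap of 1364 elements (0-indexed array):
  Last element index: 1363
  Parent of last element: floor((1363 - 1) / 2) = 681
  Internal nodes: indices 0 to 681
  Count = floor(1364/2) = 682


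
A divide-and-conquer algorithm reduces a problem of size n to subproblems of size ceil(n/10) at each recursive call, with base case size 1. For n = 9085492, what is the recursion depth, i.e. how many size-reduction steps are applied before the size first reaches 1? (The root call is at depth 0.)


Each step divides the size by 10 (rounding up); after k steps the size is ceil(n/10^k), which equals 1 exactly when 10^k >= n.
So the depth is the smallest k with 10^k >= 9085492, i.e. ceil(log_10(9085492)).
10^6 = 1000000 < 9085492 <= 10000000 = 10^7
Recursion depth = 7


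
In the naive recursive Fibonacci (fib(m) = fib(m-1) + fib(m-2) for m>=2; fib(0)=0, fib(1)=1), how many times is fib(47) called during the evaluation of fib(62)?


Let N(m) = number of times fib(m) is called while evaluating fib(62).
N(62) = 1 (the initial call).
N(61) = 1 (only fib(62) calls it).
For 1 <= m <= 60: fib(m) is called by fib(m+1) and fib(m+2), so
  N(m) = N(m+1) + N(m+2).
fib(0) is called only by fib(2), so N(0) = N(2).
Walk down from m=62:
  N(62)=1, N(61)=1, N(60)=2, N(59)=3, N(58)=5, N(57)=8, N(56)=13, N(55)=21, N(54)=34, N(53)=55, N(52)=89, N(51)=144, N(50)=233, N(49)=377, N(48)=610, N(47)=987
N(47) = 987


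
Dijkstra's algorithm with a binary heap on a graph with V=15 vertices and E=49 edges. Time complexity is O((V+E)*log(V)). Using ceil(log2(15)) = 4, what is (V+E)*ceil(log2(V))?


Dijkstra with a binary heap: each vertex is extracted once, each edge may relax once.
Each heap operation costs O(log V).
V + E = 15 + 49 = 64
ceil(log2(15)) = 4 (since 2^3 = 8 < 15 <= 16 = 2^4)
Total heap work = (V+E) * ceil(log2(V)) = 64 * 4 = 256


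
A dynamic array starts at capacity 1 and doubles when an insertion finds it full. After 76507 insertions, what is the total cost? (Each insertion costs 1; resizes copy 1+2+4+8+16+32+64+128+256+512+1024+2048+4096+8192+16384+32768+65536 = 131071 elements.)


Insertion cost: 76507 (one per element)
Resizes occur just before inserting elements 2, 3, 5, 9, ...
Elements copied at each resize: 1 + 2 + 4 + 8 + 16 + 32 + 64 + 128 + 256 + 512 + 1024 + 2048 + 4096 + 8192 + 16384 + 32768 + 65536
Sum of copies = 131071 (geometric series: 2^k - 1)
Total = 76507 + 131071 = 207578


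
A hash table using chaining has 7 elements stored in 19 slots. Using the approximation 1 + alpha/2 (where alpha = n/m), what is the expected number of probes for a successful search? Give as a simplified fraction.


Load factor alpha = n/m = 7/19
Expected probes = 1 + alpha/2 = 1 + 7/(2*19)
= 1 + 7/38
= 38/38 + 7/38
= 45/38


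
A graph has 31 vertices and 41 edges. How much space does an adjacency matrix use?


Adjacency matrix: V x V grid of entries
Space = V^2 = 31^2 = 31 * 31 = 961


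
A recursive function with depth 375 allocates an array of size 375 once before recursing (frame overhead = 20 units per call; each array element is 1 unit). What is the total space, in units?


Array allocation: 375 units (allocated once)
Stack frames: 375 deep * 20 per frame = 7500 units
Total = 375 + 7500 = 7875


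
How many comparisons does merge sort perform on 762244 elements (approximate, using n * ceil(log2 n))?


Recursion depth: ceil(log2(762244)) = 20
Each recursion level merges n = 762244 elements
Total = 762244 * 20 = 15244880


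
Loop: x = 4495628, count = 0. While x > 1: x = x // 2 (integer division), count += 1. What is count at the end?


The variable x halves each step:
x = 4495628 -> 2247814 -> 1123907 -> 561953 -> 280976 -> 140488 -> 70244 -> 35122 -> 17561 -> 8780 -> 4390 -> 2195 -> 1097 -> 548 -> 274 -> 137 -> 68 -> 34 -> 17 -> 8 -> 4 -> 2 -> 1
Number of halvings = floor(log2(4495628)) = 22


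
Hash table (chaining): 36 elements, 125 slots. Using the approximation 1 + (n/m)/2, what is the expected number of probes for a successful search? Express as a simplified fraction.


Computing expected probes:
alpha = 36/125
= 1 + alpha/2
= 1 + 36/(2*125)
= (2*125 + 36) / (2*125)
= 286/250 = 143/125


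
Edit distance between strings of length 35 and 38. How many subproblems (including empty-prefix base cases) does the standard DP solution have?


The table includes base cases (empty prefixes).
Rows: (m+1) = 36
Columns: (n+1) = 39
Total = 36 * 39 = 1404


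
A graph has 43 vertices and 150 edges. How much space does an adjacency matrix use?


Adjacency matrix: V x V grid of entries
Space = V^2 = 43^2 = 43 * 43 = 1849


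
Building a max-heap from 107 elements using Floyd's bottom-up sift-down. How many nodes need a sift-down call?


In a heap of 107 elements (0-indexed array):
  Last element index: 106
  Parent of last element: floor((106 - 1) / 2) = 52
  Internal nodes: indices 0 to 52
  Count = floor(107/2) = 53


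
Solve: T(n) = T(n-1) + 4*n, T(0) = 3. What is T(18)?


Expanding the recurrence:
T(18) = T(17) + 4*18
       = T(16) + 4*17 + 4*18
       ...
       = T(0) + 4*(1 + 2 + ... + 18)
       = 3 + 4 * 18*19/2
       = 3 + 4 * 171
       = 3 + 684 = 687


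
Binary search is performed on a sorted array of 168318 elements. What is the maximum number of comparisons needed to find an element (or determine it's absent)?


Binary search halves the search space each comparison:
  Step 1: search space = 168318 -> 84159
  Step 2: search space = 84159 -> 42079
  Step 3: search space = 42079 -> 21039
  Step 4: search space = 21039 -> 10519
  Step 5: search space = 10519 -> 5259
  Step 6: search space = 5259 -> 2629
  Step 7: search space = 2629 -> 1314
  Step 8: search space = 1314 -> 657
  Step 9: search space = 657 -> 328
  Step 10: search space = 328 -> 164
  Step 11: search space = 164 -> 82
  Step 12: search space = 82 -> 41
  Step 13: search space = 41 -> 20
  Step 14: search space = 20 -> 10
  Step 15: search space = 10 -> 5
  Step 16: search space = 5 -> 2
  Step 17: search space = 2 -> 1
  Step 18: search space = 1 (final check)
Maximum comparisons = floor(log2(168318)) + 1 = 17 + 1 = 18


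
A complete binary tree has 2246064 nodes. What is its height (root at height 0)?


In a complete binary tree, level k holds nodes 2^k .. 2^(k+1)-1 (1-indexed).
Height = floor(log2(n)) = floor(log2(2246064)) = 21
Check: 2^21 = 2097152 <= 2246064 < 4194304 = 2^22


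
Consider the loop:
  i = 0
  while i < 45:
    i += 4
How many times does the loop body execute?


Starting at i = 0, each iteration adds 4.
Iterations until i >= 45:
  Iteration 1: i = 0 -> i = 4
  Iteration 2: i = 4 -> i = 8
  Iteration 3: i = 8 -> i = 12
  Iteration 4: i = 12 -> i = 16
  Iteration 5: i = 16 -> i = 20
  Iteration 6: i = 20 -> i = 24
  Iteration 7: i = 24 -> i = 28
  Iteration 8: i = 28 -> i = 32
  ... continuing ...
Total iterations = ceil(45/4) = 12
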